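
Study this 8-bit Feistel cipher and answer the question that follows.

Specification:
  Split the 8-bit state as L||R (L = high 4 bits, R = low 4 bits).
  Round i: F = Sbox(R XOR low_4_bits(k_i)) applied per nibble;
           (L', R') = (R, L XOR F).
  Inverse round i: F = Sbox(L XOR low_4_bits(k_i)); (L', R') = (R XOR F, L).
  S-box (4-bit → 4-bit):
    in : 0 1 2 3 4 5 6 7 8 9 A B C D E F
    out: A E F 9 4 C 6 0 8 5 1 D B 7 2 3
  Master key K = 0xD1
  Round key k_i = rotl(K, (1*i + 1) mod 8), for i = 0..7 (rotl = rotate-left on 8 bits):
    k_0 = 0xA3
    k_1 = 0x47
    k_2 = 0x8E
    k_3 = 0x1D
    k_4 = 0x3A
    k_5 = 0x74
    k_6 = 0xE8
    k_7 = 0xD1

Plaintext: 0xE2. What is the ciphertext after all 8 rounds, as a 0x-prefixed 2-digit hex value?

0x4F

s_0 = plaintext = 0xE2
s_1 = Round(s_0, k_0) = 0x20
s_2 = Round(s_1, k_1) = 0x02
s_3 = Round(s_2, k_2) = 0x2B
s_4 = Round(s_3, k_3) = 0xB4
s_5 = Round(s_4, k_4) = 0x49
s_6 = Round(s_5, k_5) = 0x93
s_7 = Round(s_6, k_6) = 0x34
s_8 = Round(s_7, k_7) = 0x4F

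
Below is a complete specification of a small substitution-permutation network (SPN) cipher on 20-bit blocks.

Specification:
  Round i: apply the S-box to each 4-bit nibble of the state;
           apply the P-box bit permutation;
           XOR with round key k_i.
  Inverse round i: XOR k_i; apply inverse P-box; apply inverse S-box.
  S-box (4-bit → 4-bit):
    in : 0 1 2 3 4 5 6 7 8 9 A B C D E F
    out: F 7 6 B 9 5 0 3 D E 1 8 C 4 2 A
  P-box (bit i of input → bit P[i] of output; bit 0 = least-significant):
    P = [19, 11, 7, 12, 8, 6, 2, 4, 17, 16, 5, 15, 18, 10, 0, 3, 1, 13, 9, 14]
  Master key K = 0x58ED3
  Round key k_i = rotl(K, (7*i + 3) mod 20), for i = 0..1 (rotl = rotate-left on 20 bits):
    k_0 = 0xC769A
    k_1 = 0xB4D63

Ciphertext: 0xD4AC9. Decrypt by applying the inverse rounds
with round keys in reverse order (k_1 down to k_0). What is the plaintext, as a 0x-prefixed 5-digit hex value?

0x8D28A

s_0 = ciphertext = 0xD4AC9
s_1 = InvRound(s_0, k_1) = 0x535AD
s_2 = InvRound(s_1, k_0) = 0x8D28A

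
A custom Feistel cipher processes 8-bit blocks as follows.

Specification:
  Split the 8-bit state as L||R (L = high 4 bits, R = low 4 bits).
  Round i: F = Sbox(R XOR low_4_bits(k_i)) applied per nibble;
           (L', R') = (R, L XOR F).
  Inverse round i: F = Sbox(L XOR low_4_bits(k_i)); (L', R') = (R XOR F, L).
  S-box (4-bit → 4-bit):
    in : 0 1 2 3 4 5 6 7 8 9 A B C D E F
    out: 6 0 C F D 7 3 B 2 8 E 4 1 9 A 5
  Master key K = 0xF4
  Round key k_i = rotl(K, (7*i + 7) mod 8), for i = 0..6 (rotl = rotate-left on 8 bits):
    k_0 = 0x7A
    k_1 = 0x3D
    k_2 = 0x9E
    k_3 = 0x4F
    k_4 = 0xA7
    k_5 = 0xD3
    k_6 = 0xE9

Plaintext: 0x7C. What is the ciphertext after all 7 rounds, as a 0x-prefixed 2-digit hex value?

s_0 = plaintext = 0x7C
s_1 = Round(s_0, k_0) = 0xC4
s_2 = Round(s_1, k_1) = 0x44
s_3 = Round(s_2, k_2) = 0x4A
s_4 = Round(s_3, k_3) = 0xA3
s_5 = Round(s_4, k_4) = 0x37
s_6 = Round(s_5, k_5) = 0x7E
s_7 = Round(s_6, k_6) = 0xEC

0xEC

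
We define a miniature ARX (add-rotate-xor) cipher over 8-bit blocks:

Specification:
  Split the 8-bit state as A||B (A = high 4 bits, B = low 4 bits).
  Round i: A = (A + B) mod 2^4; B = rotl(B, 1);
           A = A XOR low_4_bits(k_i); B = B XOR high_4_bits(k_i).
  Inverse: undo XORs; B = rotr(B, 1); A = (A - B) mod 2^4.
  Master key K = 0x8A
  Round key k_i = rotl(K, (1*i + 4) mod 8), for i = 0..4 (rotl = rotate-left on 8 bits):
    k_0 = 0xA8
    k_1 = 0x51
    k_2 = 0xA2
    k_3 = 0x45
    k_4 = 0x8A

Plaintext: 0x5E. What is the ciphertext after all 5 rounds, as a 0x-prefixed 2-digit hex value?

0x17

s_0 = plaintext = 0x5E
s_1 = Round(s_0, k_0) = 0xB7
s_2 = Round(s_1, k_1) = 0x3B
s_3 = Round(s_2, k_2) = 0xCD
s_4 = Round(s_3, k_3) = 0xCF
s_5 = Round(s_4, k_4) = 0x17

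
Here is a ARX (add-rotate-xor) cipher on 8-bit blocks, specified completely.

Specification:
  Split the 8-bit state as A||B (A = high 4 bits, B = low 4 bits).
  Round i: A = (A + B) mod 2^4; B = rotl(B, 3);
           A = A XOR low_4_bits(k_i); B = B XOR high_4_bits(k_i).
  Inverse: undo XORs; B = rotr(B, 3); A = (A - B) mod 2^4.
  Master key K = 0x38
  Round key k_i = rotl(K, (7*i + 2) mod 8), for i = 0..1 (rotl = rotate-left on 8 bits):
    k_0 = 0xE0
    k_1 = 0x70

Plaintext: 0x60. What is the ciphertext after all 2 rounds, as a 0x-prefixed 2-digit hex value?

s_0 = plaintext = 0x60
s_1 = Round(s_0, k_0) = 0x6E
s_2 = Round(s_1, k_1) = 0x40

0x40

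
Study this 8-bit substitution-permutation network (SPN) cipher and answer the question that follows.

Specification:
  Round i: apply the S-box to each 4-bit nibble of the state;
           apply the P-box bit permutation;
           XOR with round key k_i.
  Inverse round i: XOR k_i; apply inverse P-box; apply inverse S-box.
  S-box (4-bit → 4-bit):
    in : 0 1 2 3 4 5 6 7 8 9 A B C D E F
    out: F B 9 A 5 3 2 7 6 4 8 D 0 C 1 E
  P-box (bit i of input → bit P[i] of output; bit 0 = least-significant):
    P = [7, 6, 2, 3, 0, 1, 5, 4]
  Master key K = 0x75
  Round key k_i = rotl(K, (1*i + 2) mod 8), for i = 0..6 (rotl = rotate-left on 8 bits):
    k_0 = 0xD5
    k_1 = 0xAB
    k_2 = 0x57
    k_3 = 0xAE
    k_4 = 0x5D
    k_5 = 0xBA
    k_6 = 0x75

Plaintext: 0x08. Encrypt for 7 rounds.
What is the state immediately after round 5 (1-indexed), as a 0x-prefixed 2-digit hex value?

0xB5

s_0 = plaintext = 0x08
s_1 = Round(s_0, k_0) = 0xA2
s_2 = Round(s_1, k_1) = 0x33
s_3 = Round(s_2, k_2) = 0x0D
s_4 = Round(s_3, k_3) = 0x91
s_5 = Round(s_4, k_4) = 0xB5
s_6 = Round(s_5, k_5) = 0x4B
s_7 = Round(s_6, k_6) = 0xD8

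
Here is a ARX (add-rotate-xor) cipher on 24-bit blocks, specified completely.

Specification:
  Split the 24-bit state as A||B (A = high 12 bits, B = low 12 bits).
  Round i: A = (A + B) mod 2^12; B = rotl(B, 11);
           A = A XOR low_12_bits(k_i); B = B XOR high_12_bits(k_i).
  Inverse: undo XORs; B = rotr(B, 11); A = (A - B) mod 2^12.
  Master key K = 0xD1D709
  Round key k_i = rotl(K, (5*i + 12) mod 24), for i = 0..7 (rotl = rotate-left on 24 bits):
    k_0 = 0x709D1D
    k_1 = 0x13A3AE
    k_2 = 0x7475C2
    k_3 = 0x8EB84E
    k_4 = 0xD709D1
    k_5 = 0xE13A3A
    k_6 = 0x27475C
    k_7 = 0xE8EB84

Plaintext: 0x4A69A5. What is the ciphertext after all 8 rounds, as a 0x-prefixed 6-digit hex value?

0xBACC59

s_0 = plaintext = 0x4A69A5
s_1 = Round(s_0, k_0) = 0x356BDB
s_2 = Round(s_1, k_1) = 0xC9FCD7
s_3 = Round(s_2, k_2) = 0xCB492C
s_4 = Round(s_3, k_3) = 0xDAEC7D
s_5 = Round(s_4, k_4) = 0x3FA34E
s_6 = Round(s_5, k_5) = 0xD72FB4
s_7 = Round(s_6, k_6) = 0xA7A5AE
s_8 = Round(s_7, k_7) = 0xBACC59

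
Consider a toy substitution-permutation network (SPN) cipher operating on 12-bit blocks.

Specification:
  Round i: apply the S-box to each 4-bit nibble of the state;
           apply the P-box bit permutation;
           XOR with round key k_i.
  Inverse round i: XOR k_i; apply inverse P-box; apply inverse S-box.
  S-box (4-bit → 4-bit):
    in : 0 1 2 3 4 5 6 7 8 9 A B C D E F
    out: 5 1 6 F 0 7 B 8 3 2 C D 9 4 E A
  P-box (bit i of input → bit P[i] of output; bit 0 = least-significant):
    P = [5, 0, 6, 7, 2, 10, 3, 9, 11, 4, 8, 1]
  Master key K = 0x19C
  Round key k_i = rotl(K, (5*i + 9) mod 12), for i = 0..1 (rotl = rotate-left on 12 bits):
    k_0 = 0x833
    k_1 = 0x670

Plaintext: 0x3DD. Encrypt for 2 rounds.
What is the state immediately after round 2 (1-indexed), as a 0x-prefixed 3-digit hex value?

0x875

s_0 = plaintext = 0x3DD
s_1 = Round(s_0, k_0) = 0x169
s_2 = Round(s_1, k_1) = 0x875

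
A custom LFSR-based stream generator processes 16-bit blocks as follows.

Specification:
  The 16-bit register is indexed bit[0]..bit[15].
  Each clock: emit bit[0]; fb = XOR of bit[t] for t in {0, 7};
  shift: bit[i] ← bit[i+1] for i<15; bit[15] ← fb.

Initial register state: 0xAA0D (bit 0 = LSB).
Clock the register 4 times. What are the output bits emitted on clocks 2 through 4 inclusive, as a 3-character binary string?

011

reg_0 = 0xAA0D
clock 1: out=1, reg = 0xD506
clock 2: out=0, reg = 0x6A83
clock 3: out=1, reg = 0x3541
clock 4: out=1, reg = 0x9AA0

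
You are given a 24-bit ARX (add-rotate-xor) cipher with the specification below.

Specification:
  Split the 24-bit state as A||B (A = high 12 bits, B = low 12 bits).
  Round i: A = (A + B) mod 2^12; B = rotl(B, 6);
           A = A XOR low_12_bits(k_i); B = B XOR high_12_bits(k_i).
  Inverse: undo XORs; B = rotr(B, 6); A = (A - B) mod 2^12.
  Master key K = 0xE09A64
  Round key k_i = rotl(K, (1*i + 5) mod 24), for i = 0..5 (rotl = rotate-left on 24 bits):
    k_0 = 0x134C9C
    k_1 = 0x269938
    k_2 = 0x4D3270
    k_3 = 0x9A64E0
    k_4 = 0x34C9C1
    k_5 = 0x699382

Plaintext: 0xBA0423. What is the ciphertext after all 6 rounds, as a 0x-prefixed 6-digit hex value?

0xCE53AF

s_0 = plaintext = 0xBA0423
s_1 = Round(s_0, k_0) = 0x35F9E4
s_2 = Round(s_1, k_1) = 0x47BB4E
s_3 = Round(s_2, k_2) = 0xDB977E
s_4 = Round(s_3, k_3) = 0x1D763B
s_5 = Round(s_4, k_4) = 0x1D3D94
s_6 = Round(s_5, k_5) = 0xCE53AF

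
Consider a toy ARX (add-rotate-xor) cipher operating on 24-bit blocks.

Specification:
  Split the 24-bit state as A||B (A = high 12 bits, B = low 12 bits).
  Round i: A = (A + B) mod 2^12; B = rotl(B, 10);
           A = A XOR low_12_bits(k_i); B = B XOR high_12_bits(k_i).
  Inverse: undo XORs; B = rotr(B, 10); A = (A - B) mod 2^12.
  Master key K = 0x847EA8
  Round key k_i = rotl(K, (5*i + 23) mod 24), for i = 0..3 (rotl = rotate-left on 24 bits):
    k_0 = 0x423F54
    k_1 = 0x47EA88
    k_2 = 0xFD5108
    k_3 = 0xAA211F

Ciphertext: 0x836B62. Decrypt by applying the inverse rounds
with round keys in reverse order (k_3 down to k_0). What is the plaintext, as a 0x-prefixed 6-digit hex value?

s_0 = ciphertext = 0x836B62
s_1 = InvRound(s_0, k_3) = 0x229700
s_2 = InvRound(s_1, k_2) = 0xFCB356
s_3 = InvRound(s_2, k_1) = 0x8A2CA1
s_4 = InvRound(s_3, k_0) = 0x5EC20A

0x5EC20A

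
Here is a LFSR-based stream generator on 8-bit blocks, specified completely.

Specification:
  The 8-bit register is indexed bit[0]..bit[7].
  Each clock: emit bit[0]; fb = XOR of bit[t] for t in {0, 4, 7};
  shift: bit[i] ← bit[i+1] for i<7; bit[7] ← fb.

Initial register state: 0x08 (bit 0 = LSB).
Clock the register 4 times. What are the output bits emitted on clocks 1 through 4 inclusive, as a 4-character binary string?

0001

reg_0 = 0x08
clock 1: out=0, reg = 0x04
clock 2: out=0, reg = 0x02
clock 3: out=0, reg = 0x01
clock 4: out=1, reg = 0x80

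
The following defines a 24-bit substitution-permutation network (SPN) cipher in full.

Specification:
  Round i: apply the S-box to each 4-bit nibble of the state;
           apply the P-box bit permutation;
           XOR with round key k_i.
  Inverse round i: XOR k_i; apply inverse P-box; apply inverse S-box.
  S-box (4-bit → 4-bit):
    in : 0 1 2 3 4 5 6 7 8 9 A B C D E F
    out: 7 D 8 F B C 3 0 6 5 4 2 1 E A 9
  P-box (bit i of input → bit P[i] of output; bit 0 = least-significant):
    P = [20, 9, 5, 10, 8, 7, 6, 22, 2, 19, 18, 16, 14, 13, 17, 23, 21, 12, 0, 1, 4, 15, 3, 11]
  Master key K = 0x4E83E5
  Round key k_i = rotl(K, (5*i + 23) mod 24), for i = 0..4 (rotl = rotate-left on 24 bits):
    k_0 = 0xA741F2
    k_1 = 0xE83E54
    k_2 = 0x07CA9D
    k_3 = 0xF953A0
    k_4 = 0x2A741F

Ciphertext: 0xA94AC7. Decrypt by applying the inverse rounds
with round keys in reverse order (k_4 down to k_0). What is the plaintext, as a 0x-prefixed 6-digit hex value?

s_0 = ciphertext = 0xA94AC7
s_1 = InvRound(s_0, k_4) = 0x1BD28E
s_2 = InvRound(s_1, k_3) = 0x8F5CFA
s_3 = InvRound(s_2, k_2) = 0xBD26AD
s_4 = InvRound(s_3, k_1) = 0x1875D9
s_5 = InvRound(s_4, k_0) = 0xA3DD71

0xA3DD71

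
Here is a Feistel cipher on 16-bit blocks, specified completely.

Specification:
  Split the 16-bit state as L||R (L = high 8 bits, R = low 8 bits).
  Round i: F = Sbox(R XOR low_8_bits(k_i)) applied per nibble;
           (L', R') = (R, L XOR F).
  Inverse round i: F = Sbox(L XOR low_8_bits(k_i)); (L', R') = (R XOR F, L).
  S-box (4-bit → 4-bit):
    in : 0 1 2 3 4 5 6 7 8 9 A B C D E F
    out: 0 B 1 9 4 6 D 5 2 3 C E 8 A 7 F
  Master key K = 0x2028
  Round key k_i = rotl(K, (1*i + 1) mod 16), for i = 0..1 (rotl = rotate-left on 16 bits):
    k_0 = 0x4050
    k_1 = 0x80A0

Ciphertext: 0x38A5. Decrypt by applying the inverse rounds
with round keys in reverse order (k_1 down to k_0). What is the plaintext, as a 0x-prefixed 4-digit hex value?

s_0 = ciphertext = 0x38A5
s_1 = InvRound(s_0, k_1) = 0x9738
s_2 = InvRound(s_1, k_0) = 0xBD97

0xBD97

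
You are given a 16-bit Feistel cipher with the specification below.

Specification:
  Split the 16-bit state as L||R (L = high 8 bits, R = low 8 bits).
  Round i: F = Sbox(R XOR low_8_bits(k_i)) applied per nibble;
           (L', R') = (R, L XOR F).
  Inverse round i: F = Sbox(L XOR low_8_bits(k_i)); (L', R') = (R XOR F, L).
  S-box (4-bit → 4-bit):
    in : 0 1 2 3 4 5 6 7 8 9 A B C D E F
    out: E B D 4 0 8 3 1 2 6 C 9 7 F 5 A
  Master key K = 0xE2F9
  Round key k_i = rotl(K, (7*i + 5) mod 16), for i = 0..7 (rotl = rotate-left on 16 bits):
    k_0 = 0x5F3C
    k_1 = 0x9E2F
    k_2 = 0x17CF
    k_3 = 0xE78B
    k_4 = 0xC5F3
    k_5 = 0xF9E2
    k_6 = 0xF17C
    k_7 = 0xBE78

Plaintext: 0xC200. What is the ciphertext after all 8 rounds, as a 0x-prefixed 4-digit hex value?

0x4A4C

s_0 = plaintext = 0xC200
s_1 = Round(s_0, k_0) = 0x0085
s_2 = Round(s_1, k_1) = 0x85CC
s_3 = Round(s_2, k_2) = 0xCC61
s_4 = Round(s_3, k_3) = 0x6190
s_5 = Round(s_4, k_4) = 0x9055
s_6 = Round(s_5, k_5) = 0x5501
s_7 = Round(s_6, k_6) = 0x014A
s_8 = Round(s_7, k_7) = 0x4A4C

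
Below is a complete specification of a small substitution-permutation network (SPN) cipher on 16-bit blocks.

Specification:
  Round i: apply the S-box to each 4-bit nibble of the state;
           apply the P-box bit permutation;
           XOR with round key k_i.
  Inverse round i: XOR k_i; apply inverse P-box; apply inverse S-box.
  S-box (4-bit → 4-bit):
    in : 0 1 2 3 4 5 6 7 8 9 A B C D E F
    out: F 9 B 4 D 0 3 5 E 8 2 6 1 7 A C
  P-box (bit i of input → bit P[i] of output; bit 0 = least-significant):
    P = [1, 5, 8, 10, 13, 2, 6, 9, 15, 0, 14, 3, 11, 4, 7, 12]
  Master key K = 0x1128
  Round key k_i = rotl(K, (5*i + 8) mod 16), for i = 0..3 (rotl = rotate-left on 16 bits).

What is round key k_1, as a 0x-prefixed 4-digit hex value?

0x0225

K = 0x1128
k_0 = rotl(K, (5*0+8) mod 16) = rotl(K, 8) = 0x2811
k_1 = rotl(K, (5*1+8) mod 16) = rotl(K, 13) = 0x0225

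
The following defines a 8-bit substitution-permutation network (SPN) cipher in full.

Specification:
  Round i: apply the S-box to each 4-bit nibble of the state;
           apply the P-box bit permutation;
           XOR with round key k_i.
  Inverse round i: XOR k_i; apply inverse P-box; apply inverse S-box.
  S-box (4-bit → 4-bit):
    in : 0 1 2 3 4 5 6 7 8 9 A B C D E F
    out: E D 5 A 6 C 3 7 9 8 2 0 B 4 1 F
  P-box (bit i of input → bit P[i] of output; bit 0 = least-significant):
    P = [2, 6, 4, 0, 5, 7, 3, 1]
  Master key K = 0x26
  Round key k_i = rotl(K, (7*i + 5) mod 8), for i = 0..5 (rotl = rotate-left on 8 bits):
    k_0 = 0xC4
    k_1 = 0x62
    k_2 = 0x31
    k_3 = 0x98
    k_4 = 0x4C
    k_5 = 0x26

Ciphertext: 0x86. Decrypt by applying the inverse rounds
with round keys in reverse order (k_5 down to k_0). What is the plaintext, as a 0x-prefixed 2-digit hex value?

s_0 = ciphertext = 0x86
s_1 = InvRound(s_0, k_5) = 0x6B
s_2 = InvRound(s_1, k_4) = 0x88
s_3 = InvRound(s_2, k_3) = 0xBD
s_4 = InvRound(s_3, k_2) = 0x4E
s_5 = InvRound(s_4, k_1) = 0x2E
s_6 = InvRound(s_5, k_0) = 0xFA

0xFA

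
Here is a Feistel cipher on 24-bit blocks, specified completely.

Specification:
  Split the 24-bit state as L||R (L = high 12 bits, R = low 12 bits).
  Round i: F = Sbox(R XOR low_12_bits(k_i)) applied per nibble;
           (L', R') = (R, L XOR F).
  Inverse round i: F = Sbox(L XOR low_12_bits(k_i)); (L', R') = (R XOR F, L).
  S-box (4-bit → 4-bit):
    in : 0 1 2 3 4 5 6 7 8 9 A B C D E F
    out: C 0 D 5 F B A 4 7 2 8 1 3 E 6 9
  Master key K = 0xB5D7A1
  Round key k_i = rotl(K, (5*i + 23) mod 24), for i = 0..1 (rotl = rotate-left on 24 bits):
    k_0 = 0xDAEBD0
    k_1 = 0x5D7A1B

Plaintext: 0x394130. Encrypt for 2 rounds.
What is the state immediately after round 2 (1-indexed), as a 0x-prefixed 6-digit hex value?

s_0 = plaintext = 0x394130
s_1 = Round(s_0, k_0) = 0x130BF8
s_2 = Round(s_1, k_1) = 0xBF8155

0xBF8155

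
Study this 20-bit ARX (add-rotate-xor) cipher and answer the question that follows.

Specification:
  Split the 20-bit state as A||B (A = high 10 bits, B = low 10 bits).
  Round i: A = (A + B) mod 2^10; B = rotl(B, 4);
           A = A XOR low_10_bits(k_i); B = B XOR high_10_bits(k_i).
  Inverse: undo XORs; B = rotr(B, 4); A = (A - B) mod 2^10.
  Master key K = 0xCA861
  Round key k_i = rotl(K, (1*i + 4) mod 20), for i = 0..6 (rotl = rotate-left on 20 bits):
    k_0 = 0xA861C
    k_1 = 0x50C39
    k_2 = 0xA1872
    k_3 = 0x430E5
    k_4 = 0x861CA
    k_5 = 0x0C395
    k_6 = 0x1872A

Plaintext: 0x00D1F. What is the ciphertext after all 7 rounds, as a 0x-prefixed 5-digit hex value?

s_0 = plaintext = 0x00D1F
s_1 = Round(s_0, k_0) = 0xCFB55
s_2 = Round(s_1, k_1) = 0xAA81E
s_3 = Round(s_2, k_2) = 0xAEB66
s_4 = Round(s_3, k_3) = 0xB1761
s_5 = Round(s_4, k_4) = 0xFB005
s_6 = Round(s_5, k_5) = 0x19060
s_7 = Round(s_6, k_6) = 0xFBA60

0xFBA60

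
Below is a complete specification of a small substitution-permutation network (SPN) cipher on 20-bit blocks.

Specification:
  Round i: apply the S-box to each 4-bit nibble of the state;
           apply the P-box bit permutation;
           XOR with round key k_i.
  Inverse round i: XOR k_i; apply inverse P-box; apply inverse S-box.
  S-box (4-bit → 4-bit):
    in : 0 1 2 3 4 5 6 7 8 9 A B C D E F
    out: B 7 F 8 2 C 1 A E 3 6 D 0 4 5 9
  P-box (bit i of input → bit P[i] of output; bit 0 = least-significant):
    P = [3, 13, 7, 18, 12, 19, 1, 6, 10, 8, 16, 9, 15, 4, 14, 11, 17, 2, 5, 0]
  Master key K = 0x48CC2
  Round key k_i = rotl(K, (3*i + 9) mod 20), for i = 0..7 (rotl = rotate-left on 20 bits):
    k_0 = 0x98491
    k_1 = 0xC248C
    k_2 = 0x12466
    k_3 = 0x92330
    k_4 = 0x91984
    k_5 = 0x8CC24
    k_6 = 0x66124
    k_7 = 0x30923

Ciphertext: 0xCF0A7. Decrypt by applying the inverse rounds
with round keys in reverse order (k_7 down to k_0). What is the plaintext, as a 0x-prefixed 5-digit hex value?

s_0 = ciphertext = 0xCF0A7
s_1 = InvRound(s_0, k_7) = 0x9BA98
s_2 = InvRound(s_1, k_6) = 0x1289B
s_3 = InvRound(s_2, k_5) = 0x81EA1
s_4 = InvRound(s_3, k_4) = 0x8C2CC
s_5 = InvRound(s_4, k_3) = 0xA1A31
s_6 = InvRound(s_5, k_2) = 0x07B24
s_7 = InvRound(s_6, k_1) = 0xD509B
s_8 = InvRound(s_7, k_0) = 0xCE6EF

0xCE6EF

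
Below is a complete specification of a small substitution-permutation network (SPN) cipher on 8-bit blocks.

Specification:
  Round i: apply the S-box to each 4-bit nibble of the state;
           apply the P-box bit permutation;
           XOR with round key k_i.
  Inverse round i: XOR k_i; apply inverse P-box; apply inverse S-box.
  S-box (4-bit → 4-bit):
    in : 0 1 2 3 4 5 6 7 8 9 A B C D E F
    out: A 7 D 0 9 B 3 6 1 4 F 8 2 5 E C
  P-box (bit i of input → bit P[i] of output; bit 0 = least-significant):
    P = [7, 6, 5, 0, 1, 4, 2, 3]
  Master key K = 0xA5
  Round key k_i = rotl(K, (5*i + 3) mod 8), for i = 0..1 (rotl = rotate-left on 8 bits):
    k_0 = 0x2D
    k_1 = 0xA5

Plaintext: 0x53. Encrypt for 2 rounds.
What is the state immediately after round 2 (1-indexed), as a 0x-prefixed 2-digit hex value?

s_0 = plaintext = 0x53
s_1 = Round(s_0, k_0) = 0x37
s_2 = Round(s_1, k_1) = 0xC5

0xC5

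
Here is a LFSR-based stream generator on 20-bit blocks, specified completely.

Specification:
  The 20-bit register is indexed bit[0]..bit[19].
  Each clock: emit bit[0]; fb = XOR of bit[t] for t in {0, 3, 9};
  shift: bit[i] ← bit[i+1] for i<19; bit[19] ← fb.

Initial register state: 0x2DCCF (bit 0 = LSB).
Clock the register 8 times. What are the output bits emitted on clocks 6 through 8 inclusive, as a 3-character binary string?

reg_0 = 0x2DCCF
clock 1: out=1, reg = 0x16E67
clock 2: out=1, reg = 0x0B733
clock 3: out=1, reg = 0x05B99
clock 4: out=1, reg = 0x82DCC
clock 5: out=0, reg = 0xC16E6
clock 6: out=0, reg = 0xE0B73
clock 7: out=1, reg = 0x705B9
clock 8: out=1, reg = 0x382DC

011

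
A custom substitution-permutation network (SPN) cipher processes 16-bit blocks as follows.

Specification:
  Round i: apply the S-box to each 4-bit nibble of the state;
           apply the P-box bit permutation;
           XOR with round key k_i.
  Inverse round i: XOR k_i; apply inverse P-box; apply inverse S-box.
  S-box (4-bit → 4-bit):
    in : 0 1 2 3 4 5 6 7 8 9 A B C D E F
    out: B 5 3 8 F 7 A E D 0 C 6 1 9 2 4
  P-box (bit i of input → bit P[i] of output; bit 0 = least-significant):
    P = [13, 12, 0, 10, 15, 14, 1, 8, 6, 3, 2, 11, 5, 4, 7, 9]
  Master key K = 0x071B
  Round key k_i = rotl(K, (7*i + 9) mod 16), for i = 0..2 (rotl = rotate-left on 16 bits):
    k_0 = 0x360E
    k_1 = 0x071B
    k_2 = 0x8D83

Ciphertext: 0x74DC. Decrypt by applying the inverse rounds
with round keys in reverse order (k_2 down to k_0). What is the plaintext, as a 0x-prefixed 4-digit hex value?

0x3C7E

s_0 = ciphertext = 0x74DC
s_1 = InvRound(s_0, k_2) = 0xE445
s_2 = InvRound(s_1, k_1) = 0x654C
s_3 = InvRound(s_2, k_0) = 0x3C7E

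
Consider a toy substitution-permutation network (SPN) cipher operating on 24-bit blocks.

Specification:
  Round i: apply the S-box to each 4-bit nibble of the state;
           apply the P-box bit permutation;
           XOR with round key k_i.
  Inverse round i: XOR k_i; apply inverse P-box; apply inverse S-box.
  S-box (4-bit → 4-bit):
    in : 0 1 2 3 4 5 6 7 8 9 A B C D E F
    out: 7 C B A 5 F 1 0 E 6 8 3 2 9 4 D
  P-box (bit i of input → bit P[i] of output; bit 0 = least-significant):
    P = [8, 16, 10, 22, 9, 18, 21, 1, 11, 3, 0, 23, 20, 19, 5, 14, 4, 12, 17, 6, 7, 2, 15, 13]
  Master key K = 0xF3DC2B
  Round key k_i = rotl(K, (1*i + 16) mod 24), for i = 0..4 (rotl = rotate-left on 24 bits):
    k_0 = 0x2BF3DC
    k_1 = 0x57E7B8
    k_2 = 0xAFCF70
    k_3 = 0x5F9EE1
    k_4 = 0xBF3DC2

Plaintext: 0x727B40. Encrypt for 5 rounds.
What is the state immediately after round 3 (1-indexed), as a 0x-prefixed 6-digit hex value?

0x1BD43A

s_0 = plaintext = 0x727B40
s_1 = Round(s_0, k_0) = 0x0AEC84
s_2 = Round(s_1, k_1) = 0x736256
s_3 = Round(s_2, k_2) = 0x1BD43A
s_4 = Round(s_3, k_3) = 0x0B66F2
s_5 = Round(s_4, k_4) = 0xCEA654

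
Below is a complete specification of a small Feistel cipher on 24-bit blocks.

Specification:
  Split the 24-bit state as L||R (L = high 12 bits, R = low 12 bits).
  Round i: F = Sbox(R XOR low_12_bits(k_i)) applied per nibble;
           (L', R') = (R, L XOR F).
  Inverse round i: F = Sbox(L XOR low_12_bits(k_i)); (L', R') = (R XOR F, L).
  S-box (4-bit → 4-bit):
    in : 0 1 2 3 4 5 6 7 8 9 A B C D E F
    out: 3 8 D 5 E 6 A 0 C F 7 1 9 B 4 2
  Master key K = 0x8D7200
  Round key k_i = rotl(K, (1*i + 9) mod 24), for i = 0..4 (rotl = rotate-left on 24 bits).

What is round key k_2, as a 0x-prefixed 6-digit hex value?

0x90046B

K = 0x8D7200
k_0 = rotl(K, (1*0+9) mod 24) = rotl(K, 9) = 0xE4011A
k_1 = rotl(K, (1*1+9) mod 24) = rotl(K, 10) = 0xC80235
k_2 = rotl(K, (1*2+9) mod 24) = rotl(K, 11) = 0x90046B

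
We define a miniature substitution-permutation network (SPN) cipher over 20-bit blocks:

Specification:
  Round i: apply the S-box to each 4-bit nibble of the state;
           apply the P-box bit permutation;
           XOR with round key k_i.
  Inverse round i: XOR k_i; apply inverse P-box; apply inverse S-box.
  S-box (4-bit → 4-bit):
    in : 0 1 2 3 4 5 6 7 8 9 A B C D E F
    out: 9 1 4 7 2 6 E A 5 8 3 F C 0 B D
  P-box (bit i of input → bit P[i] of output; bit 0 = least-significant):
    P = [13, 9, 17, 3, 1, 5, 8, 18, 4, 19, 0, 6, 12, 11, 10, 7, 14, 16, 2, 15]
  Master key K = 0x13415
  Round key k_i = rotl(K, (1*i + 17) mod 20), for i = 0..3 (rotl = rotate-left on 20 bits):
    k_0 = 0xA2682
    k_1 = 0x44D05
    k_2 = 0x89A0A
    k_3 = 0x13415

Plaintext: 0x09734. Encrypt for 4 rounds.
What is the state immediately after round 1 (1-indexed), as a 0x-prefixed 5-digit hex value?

0x2E560

s_0 = plaintext = 0x09734
s_1 = Round(s_0, k_0) = 0x2E560
s_2 = Round(s_1, k_1) = 0x874A8
s_3 = Round(s_2, k_2) = 0x2F2AC
s_4 = Round(s_3, k_3) = 0x320BA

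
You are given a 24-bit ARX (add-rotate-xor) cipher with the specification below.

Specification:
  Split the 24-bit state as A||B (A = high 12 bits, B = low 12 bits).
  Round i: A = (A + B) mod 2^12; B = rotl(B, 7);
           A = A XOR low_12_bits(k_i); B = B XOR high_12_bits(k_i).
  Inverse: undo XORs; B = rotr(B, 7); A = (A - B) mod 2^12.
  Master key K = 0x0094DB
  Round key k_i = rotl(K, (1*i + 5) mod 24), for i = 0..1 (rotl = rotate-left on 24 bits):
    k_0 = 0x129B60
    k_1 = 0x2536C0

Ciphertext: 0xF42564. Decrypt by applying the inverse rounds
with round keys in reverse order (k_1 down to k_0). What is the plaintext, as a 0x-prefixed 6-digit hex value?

0x1058EF

s_0 = ciphertext = 0xF42564
s_1 = InvRound(s_0, k_1) = 0x2946EE
s_2 = InvRound(s_1, k_0) = 0x1058EF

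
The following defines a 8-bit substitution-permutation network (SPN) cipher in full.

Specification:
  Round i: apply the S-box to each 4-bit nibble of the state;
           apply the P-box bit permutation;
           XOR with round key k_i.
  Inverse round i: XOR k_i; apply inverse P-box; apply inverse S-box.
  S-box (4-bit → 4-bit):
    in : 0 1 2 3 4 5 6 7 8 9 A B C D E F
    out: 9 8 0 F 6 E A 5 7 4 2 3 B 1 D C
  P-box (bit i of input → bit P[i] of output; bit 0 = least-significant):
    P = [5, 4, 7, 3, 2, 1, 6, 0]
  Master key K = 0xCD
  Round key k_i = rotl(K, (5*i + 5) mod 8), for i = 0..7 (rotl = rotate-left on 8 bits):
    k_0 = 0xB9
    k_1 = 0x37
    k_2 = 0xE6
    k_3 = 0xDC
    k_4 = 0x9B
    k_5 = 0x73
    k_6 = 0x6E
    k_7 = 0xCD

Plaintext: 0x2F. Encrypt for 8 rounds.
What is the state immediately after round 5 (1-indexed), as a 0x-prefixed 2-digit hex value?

s_0 = plaintext = 0x2F
s_1 = Round(s_0, k_0) = 0x31
s_2 = Round(s_1, k_1) = 0x78
s_3 = Round(s_2, k_2) = 0x12
s_4 = Round(s_3, k_3) = 0xDD
s_5 = Round(s_4, k_4) = 0xBF
s_6 = Round(s_5, k_5) = 0xFD
s_7 = Round(s_6, k_6) = 0x0F
s_8 = Round(s_7, k_7) = 0x40

0xBF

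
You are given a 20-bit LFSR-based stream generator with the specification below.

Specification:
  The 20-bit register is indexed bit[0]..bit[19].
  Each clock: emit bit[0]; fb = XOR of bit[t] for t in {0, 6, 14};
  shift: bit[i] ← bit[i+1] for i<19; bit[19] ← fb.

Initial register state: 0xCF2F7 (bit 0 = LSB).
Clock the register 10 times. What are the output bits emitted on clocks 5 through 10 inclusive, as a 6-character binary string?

111101

reg_0 = 0xCF2F7
clock 1: out=1, reg = 0xE797B
clock 2: out=1, reg = 0xF3CBD
clock 3: out=1, reg = 0xF9E5E
clock 4: out=0, reg = 0xFCF2F
clock 5: out=1, reg = 0x7E797
clock 6: out=1, reg = 0x3F3CB
clock 7: out=1, reg = 0x9F9E5
clock 8: out=1, reg = 0xCFCF2
clock 9: out=0, reg = 0x67E79
clock 10: out=1, reg = 0xB3F3C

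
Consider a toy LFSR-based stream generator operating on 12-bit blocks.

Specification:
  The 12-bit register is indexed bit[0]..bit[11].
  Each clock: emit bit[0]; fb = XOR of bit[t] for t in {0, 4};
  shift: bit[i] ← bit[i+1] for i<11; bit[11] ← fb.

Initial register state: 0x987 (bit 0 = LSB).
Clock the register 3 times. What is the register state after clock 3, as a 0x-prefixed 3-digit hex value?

reg_0 = 0x987
clock 1: out=1, reg = 0xCC3
clock 2: out=1, reg = 0xE61
clock 3: out=1, reg = 0xF30

0xF30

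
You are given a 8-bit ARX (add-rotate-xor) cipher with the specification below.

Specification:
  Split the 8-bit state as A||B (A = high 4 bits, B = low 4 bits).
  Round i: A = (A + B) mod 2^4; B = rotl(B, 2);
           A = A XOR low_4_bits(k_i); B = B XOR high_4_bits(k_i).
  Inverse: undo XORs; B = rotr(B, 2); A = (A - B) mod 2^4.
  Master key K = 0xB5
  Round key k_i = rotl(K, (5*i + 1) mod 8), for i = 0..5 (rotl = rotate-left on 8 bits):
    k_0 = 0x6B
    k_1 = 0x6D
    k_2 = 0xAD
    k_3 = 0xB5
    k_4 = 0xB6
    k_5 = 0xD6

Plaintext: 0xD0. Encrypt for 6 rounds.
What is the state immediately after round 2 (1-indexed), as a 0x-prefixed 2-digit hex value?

s_0 = plaintext = 0xD0
s_1 = Round(s_0, k_0) = 0x66
s_2 = Round(s_1, k_1) = 0x1F
s_3 = Round(s_2, k_2) = 0xD5
s_4 = Round(s_3, k_3) = 0x7E
s_5 = Round(s_4, k_4) = 0x30
s_6 = Round(s_5, k_5) = 0x5D

0x1F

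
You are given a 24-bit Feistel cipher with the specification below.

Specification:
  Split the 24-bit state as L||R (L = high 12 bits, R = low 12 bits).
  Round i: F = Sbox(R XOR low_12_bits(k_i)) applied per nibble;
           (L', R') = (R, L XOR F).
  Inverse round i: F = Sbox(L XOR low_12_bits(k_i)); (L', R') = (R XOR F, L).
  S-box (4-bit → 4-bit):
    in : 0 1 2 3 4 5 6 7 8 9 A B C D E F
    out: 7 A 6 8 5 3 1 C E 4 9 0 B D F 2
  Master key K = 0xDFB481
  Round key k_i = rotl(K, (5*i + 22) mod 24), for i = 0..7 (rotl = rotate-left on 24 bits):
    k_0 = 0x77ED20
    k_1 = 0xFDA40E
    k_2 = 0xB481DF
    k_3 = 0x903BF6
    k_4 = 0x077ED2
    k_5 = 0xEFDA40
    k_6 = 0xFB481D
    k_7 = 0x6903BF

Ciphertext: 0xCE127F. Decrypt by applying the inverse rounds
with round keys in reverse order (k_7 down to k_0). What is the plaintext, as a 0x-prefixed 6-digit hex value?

0xF3B045

s_0 = ciphertext = 0xCE127F
s_1 = InvRound(s_0, k_7) = 0x040CE1
s_2 = InvRound(s_1, k_6) = 0x2DC040
s_3 = InvRound(s_2, k_5) = 0xE0B2DC
s_4 = InvRound(s_3, k_4) = 0x508E0B
s_5 = InvRound(s_4, k_3) = 0x124508
s_6 = InvRound(s_5, k_2) = 0x228124
s_7 = InvRound(s_6, k_1) = 0x045228
s_8 = InvRound(s_7, k_0) = 0xF3B045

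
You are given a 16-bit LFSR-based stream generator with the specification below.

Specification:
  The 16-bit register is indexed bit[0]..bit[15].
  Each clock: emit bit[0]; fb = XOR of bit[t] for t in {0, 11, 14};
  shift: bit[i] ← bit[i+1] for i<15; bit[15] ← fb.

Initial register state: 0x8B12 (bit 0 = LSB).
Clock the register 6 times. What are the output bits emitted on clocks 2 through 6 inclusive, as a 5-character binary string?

10010

reg_0 = 0x8B12
clock 1: out=0, reg = 0xC589
clock 2: out=1, reg = 0x62C4
clock 3: out=0, reg = 0xB162
clock 4: out=0, reg = 0x58B1
clock 5: out=1, reg = 0xAC58
clock 6: out=0, reg = 0xD62C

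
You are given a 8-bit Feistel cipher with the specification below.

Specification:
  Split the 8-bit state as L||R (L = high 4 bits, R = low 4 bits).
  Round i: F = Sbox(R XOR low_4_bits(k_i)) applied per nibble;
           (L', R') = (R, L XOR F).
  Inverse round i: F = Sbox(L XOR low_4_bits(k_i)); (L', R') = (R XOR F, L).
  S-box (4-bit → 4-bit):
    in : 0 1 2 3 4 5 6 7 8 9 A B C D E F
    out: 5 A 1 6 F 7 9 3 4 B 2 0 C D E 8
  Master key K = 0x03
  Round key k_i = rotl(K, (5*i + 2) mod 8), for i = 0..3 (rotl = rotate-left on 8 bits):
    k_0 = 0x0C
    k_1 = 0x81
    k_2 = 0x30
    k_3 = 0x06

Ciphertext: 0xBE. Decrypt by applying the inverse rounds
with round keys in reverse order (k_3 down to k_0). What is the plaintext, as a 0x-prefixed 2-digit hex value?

s_0 = ciphertext = 0xBE
s_1 = InvRound(s_0, k_3) = 0x3B
s_2 = InvRound(s_1, k_2) = 0xD3
s_3 = InvRound(s_2, k_1) = 0xFD
s_4 = InvRound(s_3, k_0) = 0xBF

0xBF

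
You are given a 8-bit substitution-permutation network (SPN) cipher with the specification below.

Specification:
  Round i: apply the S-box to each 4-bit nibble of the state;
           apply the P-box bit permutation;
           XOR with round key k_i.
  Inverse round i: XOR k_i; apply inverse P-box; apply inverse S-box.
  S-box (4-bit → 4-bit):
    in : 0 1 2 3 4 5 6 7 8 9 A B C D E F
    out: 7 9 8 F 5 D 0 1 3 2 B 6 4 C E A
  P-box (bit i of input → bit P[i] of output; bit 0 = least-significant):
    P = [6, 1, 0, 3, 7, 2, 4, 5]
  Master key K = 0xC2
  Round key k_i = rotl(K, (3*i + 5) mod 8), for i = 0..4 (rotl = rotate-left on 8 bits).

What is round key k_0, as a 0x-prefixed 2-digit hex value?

K = 0xC2
k_0 = rotl(K, (3*0+5) mod 8) = rotl(K, 5) = 0x58

0x58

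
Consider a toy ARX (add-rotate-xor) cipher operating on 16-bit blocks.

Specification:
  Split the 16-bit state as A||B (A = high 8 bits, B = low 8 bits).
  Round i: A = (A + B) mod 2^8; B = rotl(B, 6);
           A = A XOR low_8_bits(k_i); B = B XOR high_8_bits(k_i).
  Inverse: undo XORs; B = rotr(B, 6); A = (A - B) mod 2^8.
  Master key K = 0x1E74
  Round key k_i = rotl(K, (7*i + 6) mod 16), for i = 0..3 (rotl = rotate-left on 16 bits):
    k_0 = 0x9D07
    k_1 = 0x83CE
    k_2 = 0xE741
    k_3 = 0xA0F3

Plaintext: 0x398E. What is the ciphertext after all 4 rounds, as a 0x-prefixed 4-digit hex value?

s_0 = plaintext = 0x398E
s_1 = Round(s_0, k_0) = 0xC03E
s_2 = Round(s_1, k_1) = 0x300C
s_3 = Round(s_2, k_2) = 0x7DE4
s_4 = Round(s_3, k_3) = 0x9299

0x9299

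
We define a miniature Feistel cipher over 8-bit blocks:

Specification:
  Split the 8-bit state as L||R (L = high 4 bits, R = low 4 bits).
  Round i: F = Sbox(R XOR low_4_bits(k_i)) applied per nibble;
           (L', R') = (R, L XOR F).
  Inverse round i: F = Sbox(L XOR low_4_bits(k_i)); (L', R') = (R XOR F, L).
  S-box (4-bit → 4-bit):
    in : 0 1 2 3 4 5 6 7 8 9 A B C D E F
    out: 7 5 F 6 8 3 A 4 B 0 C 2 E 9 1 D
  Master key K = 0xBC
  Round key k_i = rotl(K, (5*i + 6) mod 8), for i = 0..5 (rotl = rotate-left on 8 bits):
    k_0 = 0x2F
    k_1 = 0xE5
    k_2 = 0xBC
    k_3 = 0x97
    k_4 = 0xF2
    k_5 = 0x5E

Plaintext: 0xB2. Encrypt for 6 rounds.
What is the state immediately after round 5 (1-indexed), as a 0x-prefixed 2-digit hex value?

0x66

s_0 = plaintext = 0xB2
s_1 = Round(s_0, k_0) = 0x22
s_2 = Round(s_1, k_1) = 0x26
s_3 = Round(s_2, k_2) = 0x6E
s_4 = Round(s_3, k_3) = 0xE6
s_5 = Round(s_4, k_4) = 0x66
s_6 = Round(s_5, k_5) = 0x6D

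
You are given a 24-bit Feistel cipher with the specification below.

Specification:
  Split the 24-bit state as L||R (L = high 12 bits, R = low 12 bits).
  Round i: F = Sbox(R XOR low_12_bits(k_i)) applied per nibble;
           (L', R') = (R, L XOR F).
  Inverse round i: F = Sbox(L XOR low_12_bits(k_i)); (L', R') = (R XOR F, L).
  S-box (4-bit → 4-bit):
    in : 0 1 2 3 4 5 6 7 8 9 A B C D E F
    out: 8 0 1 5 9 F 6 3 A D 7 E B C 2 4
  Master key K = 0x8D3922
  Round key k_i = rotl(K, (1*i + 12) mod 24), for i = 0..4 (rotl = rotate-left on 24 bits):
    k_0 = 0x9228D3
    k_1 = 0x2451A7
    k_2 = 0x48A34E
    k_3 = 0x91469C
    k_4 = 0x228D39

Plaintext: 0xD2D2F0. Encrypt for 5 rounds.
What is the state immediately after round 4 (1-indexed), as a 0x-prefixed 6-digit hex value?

s_0 = plaintext = 0xD2D2F0
s_1 = Round(s_0, k_0) = 0x2F0A38
s_2 = Round(s_1, k_1) = 0xA38C24
s_3 = Round(s_2, k_2) = 0xC24E5F
s_4 = Round(s_3, k_3) = 0xE5F691
s_5 = Round(s_4, k_4) = 0x691025

0xE5F691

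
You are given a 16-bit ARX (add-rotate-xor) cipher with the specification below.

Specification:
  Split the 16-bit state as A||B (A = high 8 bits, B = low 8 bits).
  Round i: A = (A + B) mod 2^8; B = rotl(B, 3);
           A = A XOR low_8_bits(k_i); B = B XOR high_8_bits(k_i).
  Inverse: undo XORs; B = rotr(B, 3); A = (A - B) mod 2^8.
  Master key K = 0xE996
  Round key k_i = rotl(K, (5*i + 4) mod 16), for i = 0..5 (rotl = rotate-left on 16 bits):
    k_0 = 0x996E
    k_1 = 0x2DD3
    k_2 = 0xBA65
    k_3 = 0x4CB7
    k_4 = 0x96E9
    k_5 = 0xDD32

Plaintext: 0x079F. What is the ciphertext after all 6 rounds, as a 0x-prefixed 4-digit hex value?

0xC16F

s_0 = plaintext = 0x079F
s_1 = Round(s_0, k_0) = 0xC865
s_2 = Round(s_1, k_1) = 0xFE06
s_3 = Round(s_2, k_2) = 0x618A
s_4 = Round(s_3, k_3) = 0x5C18
s_5 = Round(s_4, k_4) = 0x9D56
s_6 = Round(s_5, k_5) = 0xC16F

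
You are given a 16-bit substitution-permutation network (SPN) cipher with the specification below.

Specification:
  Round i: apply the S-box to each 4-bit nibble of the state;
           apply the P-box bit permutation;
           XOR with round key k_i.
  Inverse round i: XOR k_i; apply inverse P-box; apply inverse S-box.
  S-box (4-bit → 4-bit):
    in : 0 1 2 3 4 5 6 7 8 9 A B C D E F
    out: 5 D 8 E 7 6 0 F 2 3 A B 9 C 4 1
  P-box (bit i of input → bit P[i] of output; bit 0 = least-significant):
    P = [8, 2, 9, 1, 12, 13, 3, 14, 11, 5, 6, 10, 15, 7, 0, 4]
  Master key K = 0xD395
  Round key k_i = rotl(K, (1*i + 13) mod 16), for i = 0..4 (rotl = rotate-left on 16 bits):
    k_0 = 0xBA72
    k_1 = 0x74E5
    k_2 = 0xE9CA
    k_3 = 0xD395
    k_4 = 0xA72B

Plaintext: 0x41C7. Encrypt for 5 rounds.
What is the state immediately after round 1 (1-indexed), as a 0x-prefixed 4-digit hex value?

s_0 = plaintext = 0x41C7
s_1 = Round(s_0, k_0) = 0x65B5
s_2 = Round(s_1, k_1) = 0x0681
s_3 = Round(s_2, k_2) = 0x4AC9
s_4 = Round(s_3, k_3) = 0x0630
s_5 = Round(s_4, k_4) = 0x4422

0x65B5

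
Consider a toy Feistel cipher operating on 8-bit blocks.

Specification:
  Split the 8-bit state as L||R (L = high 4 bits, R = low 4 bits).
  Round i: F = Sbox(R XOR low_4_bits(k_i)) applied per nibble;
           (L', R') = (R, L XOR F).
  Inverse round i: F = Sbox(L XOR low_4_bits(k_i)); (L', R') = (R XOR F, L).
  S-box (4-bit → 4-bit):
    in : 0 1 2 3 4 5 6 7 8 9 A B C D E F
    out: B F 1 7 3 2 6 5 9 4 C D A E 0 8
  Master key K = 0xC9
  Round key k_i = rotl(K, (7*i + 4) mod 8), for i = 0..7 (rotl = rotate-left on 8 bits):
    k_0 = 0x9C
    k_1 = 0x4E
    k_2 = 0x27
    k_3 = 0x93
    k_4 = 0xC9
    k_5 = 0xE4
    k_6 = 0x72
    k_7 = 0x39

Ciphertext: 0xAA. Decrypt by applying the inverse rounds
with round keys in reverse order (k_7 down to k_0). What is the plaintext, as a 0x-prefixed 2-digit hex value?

0x49

s_0 = ciphertext = 0xAA
s_1 = InvRound(s_0, k_7) = 0xDA
s_2 = InvRound(s_1, k_6) = 0x2D
s_3 = InvRound(s_2, k_5) = 0xB2
s_4 = InvRound(s_3, k_4) = 0x3B
s_5 = InvRound(s_4, k_3) = 0x03
s_6 = InvRound(s_5, k_2) = 0x60
s_7 = InvRound(s_6, k_1) = 0x96
s_8 = InvRound(s_7, k_0) = 0x49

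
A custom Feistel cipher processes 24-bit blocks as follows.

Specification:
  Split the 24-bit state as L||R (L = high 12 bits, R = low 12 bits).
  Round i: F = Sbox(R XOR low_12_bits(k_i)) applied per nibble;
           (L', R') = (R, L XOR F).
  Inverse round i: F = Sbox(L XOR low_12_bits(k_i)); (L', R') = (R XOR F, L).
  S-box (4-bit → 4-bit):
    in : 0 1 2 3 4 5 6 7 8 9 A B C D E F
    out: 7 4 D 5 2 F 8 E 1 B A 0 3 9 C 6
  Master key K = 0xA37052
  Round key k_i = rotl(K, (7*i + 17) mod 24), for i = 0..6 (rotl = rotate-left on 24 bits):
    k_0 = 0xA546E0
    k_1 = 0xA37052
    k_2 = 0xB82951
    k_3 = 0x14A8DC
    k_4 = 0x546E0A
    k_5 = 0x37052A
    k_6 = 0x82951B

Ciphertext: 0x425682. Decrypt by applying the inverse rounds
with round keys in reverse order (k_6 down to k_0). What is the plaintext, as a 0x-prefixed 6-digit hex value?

0xFF322E

s_0 = ciphertext = 0x425682
s_1 = InvRound(s_0, k_6) = 0x2DE425
s_2 = InvRound(s_1, k_5) = 0xA472DE
s_3 = InvRound(s_2, k_4) = 0x0F7A47
s_4 = InvRound(s_3, k_3) = 0xB970F7
s_5 = InvRound(s_4, k_2) = 0xDCFB97
s_6 = InvRound(s_5, k_1) = 0x22EDCF
s_7 = InvRound(s_6, k_0) = 0xFF322E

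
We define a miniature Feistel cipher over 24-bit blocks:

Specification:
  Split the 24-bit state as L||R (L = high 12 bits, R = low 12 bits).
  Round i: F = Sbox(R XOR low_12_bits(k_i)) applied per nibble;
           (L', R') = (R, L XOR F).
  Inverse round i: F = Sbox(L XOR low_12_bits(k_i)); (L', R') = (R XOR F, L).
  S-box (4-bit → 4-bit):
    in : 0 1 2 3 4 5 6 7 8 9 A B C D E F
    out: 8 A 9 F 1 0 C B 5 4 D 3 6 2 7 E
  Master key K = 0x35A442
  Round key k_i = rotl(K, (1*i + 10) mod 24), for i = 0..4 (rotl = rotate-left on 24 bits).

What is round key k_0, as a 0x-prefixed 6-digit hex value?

K = 0x35A442
k_0 = rotl(K, (1*0+10) mod 24) = rotl(K, 10) = 0x9108D6

0x9108D6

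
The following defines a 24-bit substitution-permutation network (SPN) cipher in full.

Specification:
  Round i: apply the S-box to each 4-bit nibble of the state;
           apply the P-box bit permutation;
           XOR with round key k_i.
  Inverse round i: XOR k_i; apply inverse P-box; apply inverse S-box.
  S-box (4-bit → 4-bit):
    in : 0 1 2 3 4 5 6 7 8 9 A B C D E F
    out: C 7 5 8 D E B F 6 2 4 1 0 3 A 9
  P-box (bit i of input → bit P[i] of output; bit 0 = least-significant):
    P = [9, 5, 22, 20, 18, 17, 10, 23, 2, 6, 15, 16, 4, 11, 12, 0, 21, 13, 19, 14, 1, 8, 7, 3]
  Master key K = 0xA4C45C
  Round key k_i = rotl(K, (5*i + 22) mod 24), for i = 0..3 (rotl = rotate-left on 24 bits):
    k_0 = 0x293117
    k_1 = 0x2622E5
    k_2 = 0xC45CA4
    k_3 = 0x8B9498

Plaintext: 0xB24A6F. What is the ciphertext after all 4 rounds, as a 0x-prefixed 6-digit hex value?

s_0 = plaintext = 0xB24A6F
s_1 = Round(s_0, k_0) = 0x97A304
s_2 = Round(s_1, k_1) = 0xDF55E5
s_3 = Round(s_2, k_2) = 0x3785C7
s_4 = Round(s_3, k_3) = 0xF26EF0

0xF26EF0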